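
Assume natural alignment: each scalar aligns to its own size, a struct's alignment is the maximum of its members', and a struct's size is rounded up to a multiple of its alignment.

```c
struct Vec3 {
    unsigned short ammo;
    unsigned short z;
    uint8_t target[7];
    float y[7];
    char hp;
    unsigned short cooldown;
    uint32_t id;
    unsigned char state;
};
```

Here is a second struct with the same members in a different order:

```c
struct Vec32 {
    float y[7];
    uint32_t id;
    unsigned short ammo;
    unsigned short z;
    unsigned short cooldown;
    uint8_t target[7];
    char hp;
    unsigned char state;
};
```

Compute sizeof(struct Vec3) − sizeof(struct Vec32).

@0: ammo [2B, align 2] → 2
@2: z [2B, align 2] → 4
@4: target [7B, align 1] → 11
+1 pad (align 4)
@12: y [28B, align 4] → 40
@40: hp [1B, align 1] → 41
+1 pad (align 2)
@42: cooldown [2B, align 2] → 44
@44: id [4B, align 4] → 48
@48: state [1B, align 1] → 49
+3 tail pad (align 4)
size 52, align 4
— Vec32 —
@0: y [28B, align 4] → 28
@28: id [4B, align 4] → 32
@32: ammo [2B, align 2] → 34
@34: z [2B, align 2] → 36
@36: cooldown [2B, align 2] → 38
@38: target [7B, align 1] → 45
@45: hp [1B, align 1] → 46
@46: state [1B, align 1] → 47
+1 tail pad (align 4)
size 48, align 4
52 − 48 = 4

4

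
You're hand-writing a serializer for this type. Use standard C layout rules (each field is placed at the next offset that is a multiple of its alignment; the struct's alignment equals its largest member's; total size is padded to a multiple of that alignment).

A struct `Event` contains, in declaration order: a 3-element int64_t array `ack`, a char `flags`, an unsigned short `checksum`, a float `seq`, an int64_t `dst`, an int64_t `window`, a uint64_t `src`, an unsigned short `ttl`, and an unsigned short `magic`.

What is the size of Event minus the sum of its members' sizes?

5

0..24  ack  (24B, 8-aligned)
24..25  flags  (1B, 1-aligned)
25..26  -- padding (1B)
26..28  checksum  (2B, 2-aligned)
28..32  seq  (4B, 4-aligned)
32..40  dst  (8B, 8-aligned)
40..48  window  (8B, 8-aligned)
48..56  src  (8B, 8-aligned)
56..58  ttl  (2B, 2-aligned)
58..60  magic  (2B, 2-aligned)
60..64  -- tail padding (4B)
sizeof = 64, alignof = 8
data bytes 59, size 64 → padding 5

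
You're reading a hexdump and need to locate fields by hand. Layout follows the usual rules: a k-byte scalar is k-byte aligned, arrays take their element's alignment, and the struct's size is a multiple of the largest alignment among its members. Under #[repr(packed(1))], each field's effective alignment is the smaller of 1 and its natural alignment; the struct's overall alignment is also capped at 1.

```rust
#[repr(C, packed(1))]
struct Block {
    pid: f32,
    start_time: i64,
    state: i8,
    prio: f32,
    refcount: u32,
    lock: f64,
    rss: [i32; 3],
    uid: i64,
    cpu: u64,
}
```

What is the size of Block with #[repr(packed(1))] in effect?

57

0..4  pid  (4B, 1-aligned)
4..12  start_time  (8B, 1-aligned)
12..13  state  (1B, 1-aligned)
13..17  prio  (4B, 1-aligned)
17..21  refcount  (4B, 1-aligned)
21..29  lock  (8B, 1-aligned)
29..41  rss  (12B, 1-aligned)
41..49  uid  (8B, 1-aligned)
49..57  cpu  (8B, 1-aligned)
sizeof = 57, alignof = 1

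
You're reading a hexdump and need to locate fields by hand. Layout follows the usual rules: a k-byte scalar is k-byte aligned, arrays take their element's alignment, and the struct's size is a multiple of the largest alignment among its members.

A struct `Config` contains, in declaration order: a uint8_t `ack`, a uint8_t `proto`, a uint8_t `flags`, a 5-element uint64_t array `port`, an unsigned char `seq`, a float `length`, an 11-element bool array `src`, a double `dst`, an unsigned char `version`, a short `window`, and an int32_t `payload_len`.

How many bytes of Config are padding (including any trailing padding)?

14

0..1  ack  (1B, 1-aligned)
1..2  proto  (1B, 1-aligned)
2..3  flags  (1B, 1-aligned)
3..8  -- padding (5B)
8..48  port  (40B, 8-aligned)
48..49  seq  (1B, 1-aligned)
49..52  -- padding (3B)
52..56  length  (4B, 4-aligned)
56..67  src  (11B, 1-aligned)
67..72  -- padding (5B)
72..80  dst  (8B, 8-aligned)
80..81  version  (1B, 1-aligned)
81..82  -- padding (1B)
82..84  window  (2B, 2-aligned)
84..88  payload_len  (4B, 4-aligned)
sizeof = 88, alignof = 8
data bytes 74, size 88 → padding 14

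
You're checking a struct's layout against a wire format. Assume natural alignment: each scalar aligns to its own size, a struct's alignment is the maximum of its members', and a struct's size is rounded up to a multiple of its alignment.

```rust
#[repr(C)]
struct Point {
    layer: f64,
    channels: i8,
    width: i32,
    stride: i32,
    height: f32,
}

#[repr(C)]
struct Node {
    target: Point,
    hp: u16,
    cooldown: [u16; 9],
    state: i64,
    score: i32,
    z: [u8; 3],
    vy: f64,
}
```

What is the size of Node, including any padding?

Point: 0..8  layer  (8B, 8-aligned); 8..9  channels  (1B, 1-aligned); 9..12  -- padding (3B); 12..16  width  (4B, 4-aligned); 16..20  stride  (4B, 4-aligned); 20..24  height  (4B, 4-aligned); sizeof = 24, alignof = 8
0..24  target  (24B, 8-aligned)
24..26  hp  (2B, 2-aligned)
26..44  cooldown  (18B, 2-aligned)
44..48  -- padding (4B)
48..56  state  (8B, 8-aligned)
56..60  score  (4B, 4-aligned)
60..63  z  (3B, 1-aligned)
63..64  -- padding (1B)
64..72  vy  (8B, 8-aligned)
sizeof = 72, alignof = 8

72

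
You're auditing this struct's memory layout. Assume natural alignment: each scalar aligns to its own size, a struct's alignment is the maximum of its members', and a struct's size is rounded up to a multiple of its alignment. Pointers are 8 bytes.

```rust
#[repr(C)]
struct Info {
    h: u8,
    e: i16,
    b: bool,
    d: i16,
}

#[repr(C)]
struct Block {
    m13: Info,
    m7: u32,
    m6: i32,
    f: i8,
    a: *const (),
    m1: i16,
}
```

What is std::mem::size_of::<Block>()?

Info: h at 0 (size 1, align 1) → ends 1; pad 1 to align 2 for e; e at 2 (size 2, align 2) → ends 4; b at 4 (size 1, align 1) → ends 5; pad 1 to align 2 for d; d at 6 (size 2, align 2) → ends 8; total 8 bytes, alignment 2
m13 at 0 (size 8, align 2) → ends 8
m7 at 8 (size 4, align 4) → ends 12
m6 at 12 (size 4, align 4) → ends 16
f at 16 (size 1, align 1) → ends 17
pad 7 to align 8 for a
a at 24 (size 8, align 8) → ends 32
m1 at 32 (size 2, align 2) → ends 34
tail pad 6 to reach multiple of 8
total 40 bytes, alignment 8

40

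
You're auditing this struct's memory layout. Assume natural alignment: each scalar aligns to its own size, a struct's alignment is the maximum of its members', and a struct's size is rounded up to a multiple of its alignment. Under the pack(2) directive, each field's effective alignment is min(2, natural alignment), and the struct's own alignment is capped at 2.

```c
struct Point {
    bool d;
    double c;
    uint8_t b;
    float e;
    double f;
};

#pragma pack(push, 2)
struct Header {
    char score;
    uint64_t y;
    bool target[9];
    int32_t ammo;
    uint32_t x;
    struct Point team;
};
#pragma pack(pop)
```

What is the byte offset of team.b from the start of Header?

Point: @0: d [1B, align 1] → 1; +7 pad (align 8); @8: c [8B, align 8] → 16; @16: b [1B, align 1] → 17; +3 pad (align 4); @20: e [4B, align 4] → 24; @24: f [8B, align 8] → 32; size 32, align 8
@0: score [1B, align 1] → 1
+1 pad (align 2)
@2: y [8B, align 2] → 10
@10: target [9B, align 1] → 19
+1 pad (align 2)
@20: ammo [4B, align 2] → 24
@24: x [4B, align 2] → 28
@28: team [32B, align 2] → 60
within Point: b at 16
28 + 16 = 44

44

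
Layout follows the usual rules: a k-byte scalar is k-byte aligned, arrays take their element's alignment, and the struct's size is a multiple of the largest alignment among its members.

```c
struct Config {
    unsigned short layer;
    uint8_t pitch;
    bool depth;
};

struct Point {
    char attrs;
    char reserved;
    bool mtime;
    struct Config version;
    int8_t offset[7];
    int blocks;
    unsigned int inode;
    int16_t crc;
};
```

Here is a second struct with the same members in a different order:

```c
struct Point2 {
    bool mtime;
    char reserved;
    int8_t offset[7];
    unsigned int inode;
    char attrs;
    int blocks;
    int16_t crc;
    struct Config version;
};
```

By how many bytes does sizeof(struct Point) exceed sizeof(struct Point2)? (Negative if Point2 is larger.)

-4

Config: @0: layer [2B, align 2] → 2; @2: pitch [1B, align 1] → 3; @3: depth [1B, align 1] → 4; size 4, align 2
@0: attrs [1B, align 1] → 1
@1: reserved [1B, align 1] → 2
@2: mtime [1B, align 1] → 3
+1 pad (align 2)
@4: version [4B, align 2] → 8
@8: offset [7B, align 1] → 15
+1 pad (align 4)
@16: blocks [4B, align 4] → 20
@20: inode [4B, align 4] → 24
@24: crc [2B, align 2] → 26
+2 tail pad (align 4)
size 28, align 4
— Point2 —
@0: mtime [1B, align 1] → 1
@1: reserved [1B, align 1] → 2
@2: offset [7B, align 1] → 9
+3 pad (align 4)
@12: inode [4B, align 4] → 16
@16: attrs [1B, align 1] → 17
+3 pad (align 4)
@20: blocks [4B, align 4] → 24
@24: crc [2B, align 2] → 26
@26: version [4B, align 2] → 30
+2 tail pad (align 4)
size 32, align 4
28 − 32 = -4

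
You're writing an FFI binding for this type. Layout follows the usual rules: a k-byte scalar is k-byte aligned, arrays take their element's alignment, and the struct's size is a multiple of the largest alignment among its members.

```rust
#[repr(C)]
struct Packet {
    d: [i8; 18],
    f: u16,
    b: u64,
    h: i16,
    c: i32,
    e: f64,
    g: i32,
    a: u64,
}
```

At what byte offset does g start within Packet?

d at 0 (size 18, align 1) → ends 18
f at 18 (size 2, align 2) → ends 20
pad 4 to align 8 for b
b at 24 (size 8, align 8) → ends 32
h at 32 (size 2, align 2) → ends 34
pad 2 to align 4 for c
c at 36 (size 4, align 4) → ends 40
e at 40 (size 8, align 8) → ends 48
g at 48 (size 4, align 4) → ends 52

48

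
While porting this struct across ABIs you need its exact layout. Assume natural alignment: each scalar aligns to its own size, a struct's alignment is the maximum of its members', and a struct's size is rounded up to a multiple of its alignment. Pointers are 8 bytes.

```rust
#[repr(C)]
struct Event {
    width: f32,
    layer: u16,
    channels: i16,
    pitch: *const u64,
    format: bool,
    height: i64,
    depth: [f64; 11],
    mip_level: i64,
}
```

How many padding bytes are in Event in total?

7

width at 0 (size 4, align 4) → ends 4
layer at 4 (size 2, align 2) → ends 6
channels at 6 (size 2, align 2) → ends 8
pitch at 8 (size 8, align 8) → ends 16
format at 16 (size 1, align 1) → ends 17
pad 7 to align 8 for height
height at 24 (size 8, align 8) → ends 32
depth at 32 (size 88, align 8) → ends 120
mip_level at 120 (size 8, align 8) → ends 128
total 128 bytes, alignment 8
data bytes 121, size 128 → padding 7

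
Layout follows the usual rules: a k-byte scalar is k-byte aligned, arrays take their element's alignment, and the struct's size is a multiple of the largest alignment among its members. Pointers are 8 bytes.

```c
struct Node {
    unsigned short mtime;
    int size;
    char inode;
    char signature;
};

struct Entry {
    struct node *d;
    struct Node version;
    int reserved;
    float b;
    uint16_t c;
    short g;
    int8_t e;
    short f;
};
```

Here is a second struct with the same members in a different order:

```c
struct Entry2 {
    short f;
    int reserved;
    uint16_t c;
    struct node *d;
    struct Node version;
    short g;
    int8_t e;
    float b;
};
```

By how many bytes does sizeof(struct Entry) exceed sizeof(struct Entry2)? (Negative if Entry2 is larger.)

-8

Node: 0..2  mtime  (2B, 2-aligned); 2..4  -- padding (2B); 4..8  size  (4B, 4-aligned); 8..9  inode  (1B, 1-aligned); 9..10  signature  (1B, 1-aligned); 10..12  -- tail padding (2B); sizeof = 12, alignof = 4
0..8  d  (8B, 8-aligned)
8..20  version  (12B, 4-aligned)
20..24  reserved  (4B, 4-aligned)
24..28  b  (4B, 4-aligned)
28..30  c  (2B, 2-aligned)
30..32  g  (2B, 2-aligned)
32..33  e  (1B, 1-aligned)
33..34  -- padding (1B)
34..36  f  (2B, 2-aligned)
36..40  -- tail padding (4B)
sizeof = 40, alignof = 8
— Entry2 —
0..2  f  (2B, 2-aligned)
2..4  -- padding (2B)
4..8  reserved  (4B, 4-aligned)
8..10  c  (2B, 2-aligned)
10..16  -- padding (6B)
16..24  d  (8B, 8-aligned)
24..36  version  (12B, 4-aligned)
36..38  g  (2B, 2-aligned)
38..39  e  (1B, 1-aligned)
39..40  -- padding (1B)
40..44  b  (4B, 4-aligned)
44..48  -- tail padding (4B)
sizeof = 48, alignof = 8
40 − 48 = -8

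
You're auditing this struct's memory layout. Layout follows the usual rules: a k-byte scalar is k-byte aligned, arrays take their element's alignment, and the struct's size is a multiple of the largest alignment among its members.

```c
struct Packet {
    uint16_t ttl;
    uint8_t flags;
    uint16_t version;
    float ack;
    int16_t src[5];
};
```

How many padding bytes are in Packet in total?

5

ttl at 0 (size 2, align 2) → ends 2
flags at 2 (size 1, align 1) → ends 3
pad 1 to align 2 for version
version at 4 (size 2, align 2) → ends 6
pad 2 to align 4 for ack
ack at 8 (size 4, align 4) → ends 12
src at 12 (size 10, align 2) → ends 22
tail pad 2 to reach multiple of 4
total 24 bytes, alignment 4
data bytes 19, size 24 → padding 5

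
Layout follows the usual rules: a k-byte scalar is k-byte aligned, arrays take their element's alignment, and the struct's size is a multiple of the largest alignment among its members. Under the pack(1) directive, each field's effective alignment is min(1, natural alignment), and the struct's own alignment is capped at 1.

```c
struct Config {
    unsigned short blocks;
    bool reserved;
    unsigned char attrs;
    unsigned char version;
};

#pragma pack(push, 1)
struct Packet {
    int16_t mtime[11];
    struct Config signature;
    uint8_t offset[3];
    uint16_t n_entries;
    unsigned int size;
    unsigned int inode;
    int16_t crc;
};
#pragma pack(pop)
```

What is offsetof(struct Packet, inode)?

Config: @0: blocks [2B, align 2] → 2; @2: reserved [1B, align 1] → 3; @3: attrs [1B, align 1] → 4; @4: version [1B, align 1] → 5; +1 tail pad (align 2); size 6, align 2
@0: mtime [22B, align 1] → 22
@22: signature [6B, align 1] → 28
@28: offset [3B, align 1] → 31
@31: n_entries [2B, align 1] → 33
@33: size [4B, align 1] → 37
@37: inode [4B, align 1] → 41

37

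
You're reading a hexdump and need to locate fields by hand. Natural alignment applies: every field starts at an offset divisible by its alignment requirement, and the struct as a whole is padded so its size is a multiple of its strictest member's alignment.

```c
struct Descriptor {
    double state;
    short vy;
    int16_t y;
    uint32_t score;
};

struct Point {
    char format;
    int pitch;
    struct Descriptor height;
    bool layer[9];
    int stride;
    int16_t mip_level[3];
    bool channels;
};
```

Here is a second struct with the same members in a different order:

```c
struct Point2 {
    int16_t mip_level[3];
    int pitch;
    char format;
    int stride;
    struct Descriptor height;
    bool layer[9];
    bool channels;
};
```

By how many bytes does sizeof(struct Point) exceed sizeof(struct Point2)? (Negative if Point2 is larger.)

Descriptor: 0..8  state  (8B, 8-aligned); 8..10  vy  (2B, 2-aligned); 10..12  y  (2B, 2-aligned); 12..16  score  (4B, 4-aligned); sizeof = 16, alignof = 8
0..1  format  (1B, 1-aligned)
1..4  -- padding (3B)
4..8  pitch  (4B, 4-aligned)
8..24  height  (16B, 8-aligned)
24..33  layer  (9B, 1-aligned)
33..36  -- padding (3B)
36..40  stride  (4B, 4-aligned)
40..46  mip_level  (6B, 2-aligned)
46..47  channels  (1B, 1-aligned)
47..48  -- tail padding (1B)
sizeof = 48, alignof = 8
— Point2 —
0..6  mip_level  (6B, 2-aligned)
6..8  -- padding (2B)
8..12  pitch  (4B, 4-aligned)
12..13  format  (1B, 1-aligned)
13..16  -- padding (3B)
16..20  stride  (4B, 4-aligned)
20..24  -- padding (4B)
24..40  height  (16B, 8-aligned)
40..49  layer  (9B, 1-aligned)
49..50  channels  (1B, 1-aligned)
50..56  -- tail padding (6B)
sizeof = 56, alignof = 8
48 − 56 = -8

-8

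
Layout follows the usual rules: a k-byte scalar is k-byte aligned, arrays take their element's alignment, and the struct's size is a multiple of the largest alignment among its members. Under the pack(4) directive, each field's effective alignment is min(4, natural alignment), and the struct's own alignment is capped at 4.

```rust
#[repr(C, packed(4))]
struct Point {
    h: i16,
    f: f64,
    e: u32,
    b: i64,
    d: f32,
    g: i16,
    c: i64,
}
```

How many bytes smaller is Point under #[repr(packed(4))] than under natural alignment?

natural layout:
  h at 0 (size 2, align 2) → ends 2
  pad 6 to align 8 for f
  f at 8 (size 8, align 8) → ends 16
  e at 16 (size 4, align 4) → ends 20
  pad 4 to align 8 for b
  b at 24 (size 8, align 8) → ends 32
  d at 32 (size 4, align 4) → ends 36
  g at 36 (size 2, align 2) → ends 38
  pad 2 to align 8 for c
  c at 40 (size 8, align 8) → ends 48
  total 48 bytes, alignment 8
packed(4) layout:
  h at 0 (size 2, align 2) → ends 2
  pad 2 to align 4 for f
  f at 4 (size 8, align 4) → ends 12
  e at 12 (size 4, align 4) → ends 16
  b at 16 (size 8, align 4) → ends 24
  d at 24 (size 4, align 4) → ends 28
  g at 28 (size 2, align 2) → ends 30
  pad 2 to align 4 for c
  c at 32 (size 8, align 4) → ends 40
  total 40 bytes, alignment 4
48 − 40 = 8

8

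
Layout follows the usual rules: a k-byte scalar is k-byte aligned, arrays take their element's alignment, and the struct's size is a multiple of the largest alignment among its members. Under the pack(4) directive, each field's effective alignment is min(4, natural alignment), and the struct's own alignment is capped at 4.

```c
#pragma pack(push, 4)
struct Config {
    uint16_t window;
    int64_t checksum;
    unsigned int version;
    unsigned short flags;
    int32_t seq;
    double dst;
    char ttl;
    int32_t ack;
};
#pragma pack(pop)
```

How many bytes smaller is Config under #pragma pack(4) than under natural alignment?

natural layout:
  @0: window [2B, align 2] → 2
  +6 pad (align 8)
  @8: checksum [8B, align 8] → 16
  @16: version [4B, align 4] → 20
  @20: flags [2B, align 2] → 22
  +2 pad (align 4)
  @24: seq [4B, align 4] → 28
  +4 pad (align 8)
  @32: dst [8B, align 8] → 40
  @40: ttl [1B, align 1] → 41
  +3 pad (align 4)
  @44: ack [4B, align 4] → 48
  size 48, align 8
packed(4) layout:
  @0: window [2B, align 2] → 2
  +2 pad (align 4)
  @4: checksum [8B, align 4] → 12
  @12: version [4B, align 4] → 16
  @16: flags [2B, align 2] → 18
  +2 pad (align 4)
  @20: seq [4B, align 4] → 24
  @24: dst [8B, align 4] → 32
  @32: ttl [1B, align 1] → 33
  +3 pad (align 4)
  @36: ack [4B, align 4] → 40
  size 40, align 4
48 − 40 = 8

8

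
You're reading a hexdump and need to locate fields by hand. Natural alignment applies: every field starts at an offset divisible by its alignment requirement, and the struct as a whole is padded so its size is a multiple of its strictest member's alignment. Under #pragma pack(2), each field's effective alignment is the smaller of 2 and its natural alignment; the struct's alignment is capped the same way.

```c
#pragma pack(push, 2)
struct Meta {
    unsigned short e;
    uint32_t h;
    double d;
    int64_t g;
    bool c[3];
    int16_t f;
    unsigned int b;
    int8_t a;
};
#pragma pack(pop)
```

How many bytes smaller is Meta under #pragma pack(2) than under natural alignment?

6

natural layout:
  0..2  e  (2B, 2-aligned)
  2..4  -- padding (2B)
  4..8  h  (4B, 4-aligned)
  8..16  d  (8B, 8-aligned)
  16..24  g  (8B, 8-aligned)
  24..27  c  (3B, 1-aligned)
  27..28  -- padding (1B)
  28..30  f  (2B, 2-aligned)
  30..32  -- padding (2B)
  32..36  b  (4B, 4-aligned)
  36..37  a  (1B, 1-aligned)
  37..40  -- tail padding (3B)
  sizeof = 40, alignof = 8
packed(2) layout:
  0..2  e  (2B, 2-aligned)
  2..6  h  (4B, 2-aligned)
  6..14  d  (8B, 2-aligned)
  14..22  g  (8B, 2-aligned)
  22..25  c  (3B, 1-aligned)
  25..26  -- padding (1B)
  26..28  f  (2B, 2-aligned)
  28..32  b  (4B, 2-aligned)
  32..33  a  (1B, 1-aligned)
  33..34  -- tail padding (1B)
  sizeof = 34, alignof = 2
40 − 34 = 6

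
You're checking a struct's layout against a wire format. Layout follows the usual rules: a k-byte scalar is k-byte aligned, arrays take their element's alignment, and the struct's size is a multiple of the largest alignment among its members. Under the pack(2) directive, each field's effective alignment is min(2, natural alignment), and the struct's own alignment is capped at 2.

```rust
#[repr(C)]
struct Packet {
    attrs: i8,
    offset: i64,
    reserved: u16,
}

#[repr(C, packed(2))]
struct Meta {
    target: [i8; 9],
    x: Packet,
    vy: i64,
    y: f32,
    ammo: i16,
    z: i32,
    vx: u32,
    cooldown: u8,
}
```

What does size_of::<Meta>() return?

58 bytes

Packet: @0: attrs [1B, align 1] → 1; +7 pad (align 8); @8: offset [8B, align 8] → 16; @16: reserved [2B, align 2] → 18; +6 tail pad (align 8); size 24, align 8
@0: target [9B, align 1] → 9
+1 pad (align 2)
@10: x [24B, align 2] → 34
@34: vy [8B, align 2] → 42
@42: y [4B, align 2] → 46
@46: ammo [2B, align 2] → 48
@48: z [4B, align 2] → 52
@52: vx [4B, align 2] → 56
@56: cooldown [1B, align 1] → 57
+1 tail pad (align 2)
size 58, align 2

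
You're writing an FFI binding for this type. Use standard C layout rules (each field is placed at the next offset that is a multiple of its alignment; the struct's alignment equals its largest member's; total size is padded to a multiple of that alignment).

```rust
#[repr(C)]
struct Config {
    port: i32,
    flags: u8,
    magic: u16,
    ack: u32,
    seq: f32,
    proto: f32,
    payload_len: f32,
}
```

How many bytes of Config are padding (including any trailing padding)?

1

0..4  port  (4B, 4-aligned)
4..5  flags  (1B, 1-aligned)
5..6  -- padding (1B)
6..8  magic  (2B, 2-aligned)
8..12  ack  (4B, 4-aligned)
12..16  seq  (4B, 4-aligned)
16..20  proto  (4B, 4-aligned)
20..24  payload_len  (4B, 4-aligned)
sizeof = 24, alignof = 4
data bytes 23, size 24 → padding 1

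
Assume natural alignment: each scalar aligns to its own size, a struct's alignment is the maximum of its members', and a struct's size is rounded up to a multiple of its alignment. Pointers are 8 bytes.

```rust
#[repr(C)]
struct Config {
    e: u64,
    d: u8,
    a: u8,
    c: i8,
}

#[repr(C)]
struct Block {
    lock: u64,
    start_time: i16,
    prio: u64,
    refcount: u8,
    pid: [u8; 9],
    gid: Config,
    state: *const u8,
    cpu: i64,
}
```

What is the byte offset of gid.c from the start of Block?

50

Config: @0: e [8B, align 8] → 8; @8: d [1B, align 1] → 9; @9: a [1B, align 1] → 10; @10: c [1B, align 1] → 11; +5 tail pad (align 8); size 16, align 8
@0: lock [8B, align 8] → 8
@8: start_time [2B, align 2] → 10
+6 pad (align 8)
@16: prio [8B, align 8] → 24
@24: refcount [1B, align 1] → 25
@25: pid [9B, align 1] → 34
+6 pad (align 8)
@40: gid [16B, align 8] → 56
within Config: c at 10
40 + 10 = 50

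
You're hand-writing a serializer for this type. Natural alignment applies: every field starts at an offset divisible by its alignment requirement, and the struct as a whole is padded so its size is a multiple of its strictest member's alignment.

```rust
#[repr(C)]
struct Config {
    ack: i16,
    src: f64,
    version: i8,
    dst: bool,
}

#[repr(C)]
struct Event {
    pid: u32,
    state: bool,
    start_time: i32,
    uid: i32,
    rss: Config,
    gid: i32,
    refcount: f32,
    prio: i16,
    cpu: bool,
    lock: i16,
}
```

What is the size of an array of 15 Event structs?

840

Config: 0..2  ack  (2B, 2-aligned); 2..8  -- padding (6B); 8..16  src  (8B, 8-aligned); 16..17  version  (1B, 1-aligned); 17..18  dst  (1B, 1-aligned); 18..24  -- tail padding (6B); sizeof = 24, alignof = 8
0..4  pid  (4B, 4-aligned)
4..5  state  (1B, 1-aligned)
5..8  -- padding (3B)
8..12  start_time  (4B, 4-aligned)
12..16  uid  (4B, 4-aligned)
16..40  rss  (24B, 8-aligned)
40..44  gid  (4B, 4-aligned)
44..48  refcount  (4B, 4-aligned)
48..50  prio  (2B, 2-aligned)
50..51  cpu  (1B, 1-aligned)
51..52  -- padding (1B)
52..54  lock  (2B, 2-aligned)
54..56  -- tail padding (2B)
sizeof = 56, alignof = 8
array of 15: 15 × 56 = 840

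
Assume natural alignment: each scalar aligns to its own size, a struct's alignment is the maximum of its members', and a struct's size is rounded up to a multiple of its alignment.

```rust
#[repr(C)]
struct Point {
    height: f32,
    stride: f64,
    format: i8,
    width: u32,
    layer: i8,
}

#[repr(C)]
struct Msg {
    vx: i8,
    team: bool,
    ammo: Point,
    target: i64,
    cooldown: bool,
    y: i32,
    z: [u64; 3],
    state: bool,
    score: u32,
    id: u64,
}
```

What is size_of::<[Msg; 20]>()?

Point: @0: height [4B, align 4] → 4; +4 pad (align 8); @8: stride [8B, align 8] → 16; @16: format [1B, align 1] → 17; +3 pad (align 4); @20: width [4B, align 4] → 24; @24: layer [1B, align 1] → 25; +7 tail pad (align 8); size 32, align 8
@0: vx [1B, align 1] → 1
@1: team [1B, align 1] → 2
+6 pad (align 8)
@8: ammo [32B, align 8] → 40
@40: target [8B, align 8] → 48
@48: cooldown [1B, align 1] → 49
+3 pad (align 4)
@52: y [4B, align 4] → 56
@56: z [24B, align 8] → 80
@80: state [1B, align 1] → 81
+3 pad (align 4)
@84: score [4B, align 4] → 88
@88: id [8B, align 8] → 96
size 96, align 8
array of 20: 20 × 96 = 1920

1920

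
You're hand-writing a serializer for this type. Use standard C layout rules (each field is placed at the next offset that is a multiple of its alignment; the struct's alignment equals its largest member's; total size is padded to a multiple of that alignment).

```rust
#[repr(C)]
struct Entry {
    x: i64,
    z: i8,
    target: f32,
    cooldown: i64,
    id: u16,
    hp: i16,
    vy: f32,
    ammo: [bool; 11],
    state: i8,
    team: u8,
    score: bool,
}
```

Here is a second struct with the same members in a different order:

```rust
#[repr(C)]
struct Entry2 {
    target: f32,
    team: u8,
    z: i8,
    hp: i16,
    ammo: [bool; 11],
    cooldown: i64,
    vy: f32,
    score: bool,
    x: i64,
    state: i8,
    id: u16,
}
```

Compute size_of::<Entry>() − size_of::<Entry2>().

0..8  x  (8B, 8-aligned)
8..9  z  (1B, 1-aligned)
9..12  -- padding (3B)
12..16  target  (4B, 4-aligned)
16..24  cooldown  (8B, 8-aligned)
24..26  id  (2B, 2-aligned)
26..28  hp  (2B, 2-aligned)
28..32  vy  (4B, 4-aligned)
32..43  ammo  (11B, 1-aligned)
43..44  state  (1B, 1-aligned)
44..45  team  (1B, 1-aligned)
45..46  score  (1B, 1-aligned)
46..48  -- tail padding (2B)
sizeof = 48, alignof = 8
— Entry2 —
0..4  target  (4B, 4-aligned)
4..5  team  (1B, 1-aligned)
5..6  z  (1B, 1-aligned)
6..8  hp  (2B, 2-aligned)
8..19  ammo  (11B, 1-aligned)
19..24  -- padding (5B)
24..32  cooldown  (8B, 8-aligned)
32..36  vy  (4B, 4-aligned)
36..37  score  (1B, 1-aligned)
37..40  -- padding (3B)
40..48  x  (8B, 8-aligned)
48..49  state  (1B, 1-aligned)
49..50  -- padding (1B)
50..52  id  (2B, 2-aligned)
52..56  -- tail padding (4B)
sizeof = 56, alignof = 8
48 − 56 = -8

-8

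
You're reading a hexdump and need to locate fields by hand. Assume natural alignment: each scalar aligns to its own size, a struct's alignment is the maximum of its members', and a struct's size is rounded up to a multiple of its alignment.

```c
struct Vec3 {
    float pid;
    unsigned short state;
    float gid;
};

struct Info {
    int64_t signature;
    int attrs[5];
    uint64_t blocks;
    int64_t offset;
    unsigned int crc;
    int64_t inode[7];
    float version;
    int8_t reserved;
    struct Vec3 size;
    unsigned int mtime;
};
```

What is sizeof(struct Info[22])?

2992

Vec3: @0: pid [4B, align 4] → 4; @4: state [2B, align 2] → 6; +2 pad (align 4); @8: gid [4B, align 4] → 12; size 12, align 4
@0: signature [8B, align 8] → 8
@8: attrs [20B, align 4] → 28
+4 pad (align 8)
@32: blocks [8B, align 8] → 40
@40: offset [8B, align 8] → 48
@48: crc [4B, align 4] → 52
+4 pad (align 8)
@56: inode [56B, align 8] → 112
@112: version [4B, align 4] → 116
@116: reserved [1B, align 1] → 117
+3 pad (align 4)
@120: size [12B, align 4] → 132
@132: mtime [4B, align 4] → 136
size 136, align 8
array of 22: 22 × 136 = 2992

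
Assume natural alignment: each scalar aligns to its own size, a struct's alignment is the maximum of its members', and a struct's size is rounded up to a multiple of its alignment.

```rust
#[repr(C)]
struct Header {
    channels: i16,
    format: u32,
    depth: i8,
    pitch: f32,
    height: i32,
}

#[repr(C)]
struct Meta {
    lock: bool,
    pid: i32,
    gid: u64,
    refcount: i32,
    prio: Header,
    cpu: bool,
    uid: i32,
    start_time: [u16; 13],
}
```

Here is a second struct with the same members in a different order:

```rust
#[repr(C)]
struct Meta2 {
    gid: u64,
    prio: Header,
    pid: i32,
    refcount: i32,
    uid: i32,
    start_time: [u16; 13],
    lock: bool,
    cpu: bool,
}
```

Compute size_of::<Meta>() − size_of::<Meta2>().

8

Header: channels at 0 (size 2, align 2) → ends 2; pad 2 to align 4 for format; format at 4 (size 4, align 4) → ends 8; depth at 8 (size 1, align 1) → ends 9; pad 3 to align 4 for pitch; pitch at 12 (size 4, align 4) → ends 16; height at 16 (size 4, align 4) → ends 20; total 20 bytes, alignment 4
lock at 0 (size 1, align 1) → ends 1
pad 3 to align 4 for pid
pid at 4 (size 4, align 4) → ends 8
gid at 8 (size 8, align 8) → ends 16
refcount at 16 (size 4, align 4) → ends 20
prio at 20 (size 20, align 4) → ends 40
cpu at 40 (size 1, align 1) → ends 41
pad 3 to align 4 for uid
uid at 44 (size 4, align 4) → ends 48
start_time at 48 (size 26, align 2) → ends 74
tail pad 6 to reach multiple of 8
total 80 bytes, alignment 8
— Meta2 —
gid at 0 (size 8, align 8) → ends 8
prio at 8 (size 20, align 4) → ends 28
pid at 28 (size 4, align 4) → ends 32
refcount at 32 (size 4, align 4) → ends 36
uid at 36 (size 4, align 4) → ends 40
start_time at 40 (size 26, align 2) → ends 66
lock at 66 (size 1, align 1) → ends 67
cpu at 67 (size 1, align 1) → ends 68
tail pad 4 to reach multiple of 8
total 72 bytes, alignment 8
80 − 72 = 8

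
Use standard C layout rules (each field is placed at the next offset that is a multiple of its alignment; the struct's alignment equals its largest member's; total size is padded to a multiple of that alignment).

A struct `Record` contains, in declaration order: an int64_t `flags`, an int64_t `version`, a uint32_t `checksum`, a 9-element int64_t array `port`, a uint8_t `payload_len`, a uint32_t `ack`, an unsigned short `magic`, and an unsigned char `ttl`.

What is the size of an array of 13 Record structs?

1456

0..8  flags  (8B, 8-aligned)
8..16  version  (8B, 8-aligned)
16..20  checksum  (4B, 4-aligned)
20..24  -- padding (4B)
24..96  port  (72B, 8-aligned)
96..97  payload_len  (1B, 1-aligned)
97..100  -- padding (3B)
100..104  ack  (4B, 4-aligned)
104..106  magic  (2B, 2-aligned)
106..107  ttl  (1B, 1-aligned)
107..112  -- tail padding (5B)
sizeof = 112, alignof = 8
array of 13: 13 × 112 = 1456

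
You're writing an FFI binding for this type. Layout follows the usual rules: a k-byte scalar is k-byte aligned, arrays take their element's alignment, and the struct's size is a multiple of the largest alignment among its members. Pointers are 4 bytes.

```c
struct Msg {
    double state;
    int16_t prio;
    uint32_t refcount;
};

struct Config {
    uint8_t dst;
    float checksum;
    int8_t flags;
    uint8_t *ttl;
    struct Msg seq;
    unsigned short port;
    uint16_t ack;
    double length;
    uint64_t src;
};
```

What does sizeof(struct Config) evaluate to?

56

Msg: @0: state [8B, align 8] → 8; @8: prio [2B, align 2] → 10; +2 pad (align 4); @12: refcount [4B, align 4] → 16; size 16, align 8
@0: dst [1B, align 1] → 1
+3 pad (align 4)
@4: checksum [4B, align 4] → 8
@8: flags [1B, align 1] → 9
+3 pad (align 4)
@12: ttl [4B, align 4] → 16
@16: seq [16B, align 8] → 32
@32: port [2B, align 2] → 34
@34: ack [2B, align 2] → 36
+4 pad (align 8)
@40: length [8B, align 8] → 48
@48: src [8B, align 8] → 56
size 56, align 8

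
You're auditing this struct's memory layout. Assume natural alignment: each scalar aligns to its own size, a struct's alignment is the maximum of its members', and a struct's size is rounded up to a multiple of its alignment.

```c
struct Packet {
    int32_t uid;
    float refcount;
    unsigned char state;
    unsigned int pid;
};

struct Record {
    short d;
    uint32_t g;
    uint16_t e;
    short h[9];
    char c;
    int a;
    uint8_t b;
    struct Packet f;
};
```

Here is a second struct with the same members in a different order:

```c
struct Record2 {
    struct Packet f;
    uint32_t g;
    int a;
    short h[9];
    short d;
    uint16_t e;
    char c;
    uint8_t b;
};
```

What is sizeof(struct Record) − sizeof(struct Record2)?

8

Packet: 0..4  uid  (4B, 4-aligned); 4..8  refcount  (4B, 4-aligned); 8..9  state  (1B, 1-aligned); 9..12  -- padding (3B); 12..16  pid  (4B, 4-aligned); sizeof = 16, alignof = 4
0..2  d  (2B, 2-aligned)
2..4  -- padding (2B)
4..8  g  (4B, 4-aligned)
8..10  e  (2B, 2-aligned)
10..28  h  (18B, 2-aligned)
28..29  c  (1B, 1-aligned)
29..32  -- padding (3B)
32..36  a  (4B, 4-aligned)
36..37  b  (1B, 1-aligned)
37..40  -- padding (3B)
40..56  f  (16B, 4-aligned)
sizeof = 56, alignof = 4
— Record2 —
0..16  f  (16B, 4-aligned)
16..20  g  (4B, 4-aligned)
20..24  a  (4B, 4-aligned)
24..42  h  (18B, 2-aligned)
42..44  d  (2B, 2-aligned)
44..46  e  (2B, 2-aligned)
46..47  c  (1B, 1-aligned)
47..48  b  (1B, 1-aligned)
sizeof = 48, alignof = 4
56 − 48 = 8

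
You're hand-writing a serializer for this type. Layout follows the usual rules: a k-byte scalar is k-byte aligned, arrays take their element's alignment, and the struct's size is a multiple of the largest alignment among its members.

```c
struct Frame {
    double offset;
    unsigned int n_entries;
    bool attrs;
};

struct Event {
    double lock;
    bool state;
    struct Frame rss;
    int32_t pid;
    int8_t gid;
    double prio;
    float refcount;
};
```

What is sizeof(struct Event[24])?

1344

Frame: 0..8  offset  (8B, 8-aligned); 8..12  n_entries  (4B, 4-aligned); 12..13  attrs  (1B, 1-aligned); 13..16  -- tail padding (3B); sizeof = 16, alignof = 8
0..8  lock  (8B, 8-aligned)
8..9  state  (1B, 1-aligned)
9..16  -- padding (7B)
16..32  rss  (16B, 8-aligned)
32..36  pid  (4B, 4-aligned)
36..37  gid  (1B, 1-aligned)
37..40  -- padding (3B)
40..48  prio  (8B, 8-aligned)
48..52  refcount  (4B, 4-aligned)
52..56  -- tail padding (4B)
sizeof = 56, alignof = 8
array of 24: 24 × 56 = 1344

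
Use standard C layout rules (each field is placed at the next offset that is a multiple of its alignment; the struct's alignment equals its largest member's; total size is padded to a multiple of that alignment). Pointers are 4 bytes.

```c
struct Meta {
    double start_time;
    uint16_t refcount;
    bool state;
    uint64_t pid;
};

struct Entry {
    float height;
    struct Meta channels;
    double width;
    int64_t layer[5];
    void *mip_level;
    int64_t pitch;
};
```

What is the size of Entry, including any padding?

96

Meta: @0: start_time [8B, align 8] → 8; @8: refcount [2B, align 2] → 10; @10: state [1B, align 1] → 11; +5 pad (align 8); @16: pid [8B, align 8] → 24; size 24, align 8
@0: height [4B, align 4] → 4
+4 pad (align 8)
@8: channels [24B, align 8] → 32
@32: width [8B, align 8] → 40
@40: layer [40B, align 8] → 80
@80: mip_level [4B, align 4] → 84
+4 pad (align 8)
@88: pitch [8B, align 8] → 96
size 96, align 8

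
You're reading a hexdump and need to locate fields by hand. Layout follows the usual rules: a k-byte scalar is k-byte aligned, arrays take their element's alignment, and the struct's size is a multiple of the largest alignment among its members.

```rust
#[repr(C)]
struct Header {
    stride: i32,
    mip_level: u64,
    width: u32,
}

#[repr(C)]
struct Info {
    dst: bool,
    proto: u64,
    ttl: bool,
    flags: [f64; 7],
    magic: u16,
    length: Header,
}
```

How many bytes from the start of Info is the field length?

88

Header: @0: stride [4B, align 4] → 4; +4 pad (align 8); @8: mip_level [8B, align 8] → 16; @16: width [4B, align 4] → 20; +4 tail pad (align 8); size 24, align 8
@0: dst [1B, align 1] → 1
+7 pad (align 8)
@8: proto [8B, align 8] → 16
@16: ttl [1B, align 1] → 17
+7 pad (align 8)
@24: flags [56B, align 8] → 80
@80: magic [2B, align 2] → 82
+6 pad (align 8)
@88: length [24B, align 8] → 112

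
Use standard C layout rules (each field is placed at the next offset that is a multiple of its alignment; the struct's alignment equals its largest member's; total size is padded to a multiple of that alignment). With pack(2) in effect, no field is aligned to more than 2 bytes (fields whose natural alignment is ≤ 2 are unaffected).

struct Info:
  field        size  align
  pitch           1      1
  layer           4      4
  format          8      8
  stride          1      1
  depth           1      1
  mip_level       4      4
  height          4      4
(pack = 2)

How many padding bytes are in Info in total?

@0: pitch [1B, align 1] → 1
+1 pad (align 2)
@2: layer [4B, align 2] → 6
@6: format [8B, align 2] → 14
@14: stride [1B, align 1] → 15
@15: depth [1B, align 1] → 16
@16: mip_level [4B, align 2] → 20
@20: height [4B, align 2] → 24
size 24, align 2
data bytes 23, size 24 → padding 1

1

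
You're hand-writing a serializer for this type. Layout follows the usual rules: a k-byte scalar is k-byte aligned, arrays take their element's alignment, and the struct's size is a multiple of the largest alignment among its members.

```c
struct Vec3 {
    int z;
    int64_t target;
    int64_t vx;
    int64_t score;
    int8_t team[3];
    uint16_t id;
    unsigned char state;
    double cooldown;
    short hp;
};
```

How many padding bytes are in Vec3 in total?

@0: z [4B, align 4] → 4
+4 pad (align 8)
@8: target [8B, align 8] → 16
@16: vx [8B, align 8] → 24
@24: score [8B, align 8] → 32
@32: team [3B, align 1] → 35
+1 pad (align 2)
@36: id [2B, align 2] → 38
@38: state [1B, align 1] → 39
+1 pad (align 8)
@40: cooldown [8B, align 8] → 48
@48: hp [2B, align 2] → 50
+6 tail pad (align 8)
size 56, align 8
data bytes 44, size 56 → padding 12

12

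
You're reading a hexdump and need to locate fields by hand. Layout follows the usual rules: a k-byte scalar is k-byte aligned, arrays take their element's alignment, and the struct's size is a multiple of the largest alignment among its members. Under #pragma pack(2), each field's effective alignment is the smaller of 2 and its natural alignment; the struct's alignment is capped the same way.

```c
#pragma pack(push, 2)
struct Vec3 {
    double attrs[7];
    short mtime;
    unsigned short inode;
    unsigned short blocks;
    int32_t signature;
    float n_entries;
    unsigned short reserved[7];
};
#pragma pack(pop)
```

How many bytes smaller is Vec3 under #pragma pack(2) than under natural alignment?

natural layout:
  @0: attrs [56B, align 8] → 56
  @56: mtime [2B, align 2] → 58
  @58: inode [2B, align 2] → 60
  @60: blocks [2B, align 2] → 62
  +2 pad (align 4)
  @64: signature [4B, align 4] → 68
  @68: n_entries [4B, align 4] → 72
  @72: reserved [14B, align 2] → 86
  +2 tail pad (align 8)
  size 88, align 8
packed(2) layout:
  @0: attrs [56B, align 2] → 56
  @56: mtime [2B, align 2] → 58
  @58: inode [2B, align 2] → 60
  @60: blocks [2B, align 2] → 62
  @62: signature [4B, align 2] → 66
  @66: n_entries [4B, align 2] → 70
  @70: reserved [14B, align 2] → 84
  size 84, align 2
88 − 84 = 4

4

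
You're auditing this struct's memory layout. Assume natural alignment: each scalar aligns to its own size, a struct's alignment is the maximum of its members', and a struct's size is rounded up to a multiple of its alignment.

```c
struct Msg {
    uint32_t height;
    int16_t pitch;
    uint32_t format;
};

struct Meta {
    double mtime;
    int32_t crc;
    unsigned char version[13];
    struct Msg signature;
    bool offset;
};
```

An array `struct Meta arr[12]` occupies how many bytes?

576

Msg: height at 0 (size 4, align 4) → ends 4; pitch at 4 (size 2, align 2) → ends 6; pad 2 to align 4 for format; format at 8 (size 4, align 4) → ends 12; total 12 bytes, alignment 4
mtime at 0 (size 8, align 8) → ends 8
crc at 8 (size 4, align 4) → ends 12
version at 12 (size 13, align 1) → ends 25
pad 3 to align 4 for signature
signature at 28 (size 12, align 4) → ends 40
offset at 40 (size 1, align 1) → ends 41
tail pad 7 to reach multiple of 8
total 48 bytes, alignment 8
array of 12: 12 × 48 = 576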